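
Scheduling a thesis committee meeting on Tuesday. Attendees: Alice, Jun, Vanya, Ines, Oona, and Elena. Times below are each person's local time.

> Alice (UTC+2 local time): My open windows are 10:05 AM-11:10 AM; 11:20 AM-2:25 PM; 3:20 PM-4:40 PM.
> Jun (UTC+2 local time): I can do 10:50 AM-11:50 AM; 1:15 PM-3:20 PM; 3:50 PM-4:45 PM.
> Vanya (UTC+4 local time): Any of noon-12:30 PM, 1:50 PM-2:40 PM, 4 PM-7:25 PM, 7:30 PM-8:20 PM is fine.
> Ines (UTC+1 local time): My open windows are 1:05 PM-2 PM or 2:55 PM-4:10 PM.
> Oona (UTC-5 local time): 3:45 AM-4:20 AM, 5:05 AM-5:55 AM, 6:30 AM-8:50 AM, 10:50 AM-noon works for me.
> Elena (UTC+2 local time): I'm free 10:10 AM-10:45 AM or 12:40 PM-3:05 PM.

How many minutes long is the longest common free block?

Alice in UTC: 08:05-09:10, 09:20-12:25, 13:20-14:40 (subtract 2h to convert from UTC+2).
Jun in UTC: 08:50-09:50, 11:15-13:20, 13:50-14:45 (subtract 2h to convert from UTC+2).
Vanya in UTC: 08:00-08:30, 09:50-10:40, 12:00-15:25, 15:30-16:20 (subtract 4h to convert from UTC+4).
Ines in UTC: 12:05-13:00, 13:55-15:10 (subtract 1h to convert from UTC+1).
Oona in UTC: 08:45-09:20, 10:05-10:55, 11:30-13:50, 15:50-17:00 (add 5h to convert from UTC-5).
Elena in UTC: 08:10-08:45, 10:40-13:05 (subtract 2h to convert from UTC+2).
Alice ∩ Jun: 08:50-09:10, 09:20-09:50, 11:15-12:25, 13:50-14:40.
Alice ∩ Jun ∩ Vanya: 12:00-12:25, 13:50-14:40.
Alice ∩ Jun ∩ Vanya ∩ Ines: 12:05-12:25, 13:55-14:40.
Alice ∩ Jun ∩ Vanya ∩ Ines ∩ Oona: 12:05-12:25.
Alice ∩ Jun ∩ Vanya ∩ Ines ∩ Oona ∩ Elena: 12:05-12:25.
The longest is 12:05-12:25 at 20 minutes.

20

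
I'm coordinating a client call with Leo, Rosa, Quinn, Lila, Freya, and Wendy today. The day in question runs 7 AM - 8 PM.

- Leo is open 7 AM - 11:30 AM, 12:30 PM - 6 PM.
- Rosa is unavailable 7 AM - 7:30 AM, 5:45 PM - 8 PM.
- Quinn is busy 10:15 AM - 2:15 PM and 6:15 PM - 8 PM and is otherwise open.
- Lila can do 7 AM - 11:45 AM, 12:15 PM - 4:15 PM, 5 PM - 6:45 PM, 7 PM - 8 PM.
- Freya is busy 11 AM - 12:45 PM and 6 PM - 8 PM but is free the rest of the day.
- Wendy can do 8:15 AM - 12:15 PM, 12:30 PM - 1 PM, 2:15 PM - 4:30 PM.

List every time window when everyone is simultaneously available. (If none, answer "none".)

Leo free: 07:00-11:30, 12:30-18:00.
Rosa free: 07:30-17:45 (invert busy blocks within the working day).
Quinn free: 07:00-10:15, 14:15-18:15 (invert busy blocks within the working day).
Lila free: 07:00-11:45, 12:15-16:15, 17:00-18:45, 19:00-20:00.
Freya free: 07:00-11:00, 12:45-18:00 (invert busy blocks within the working day).
Wendy free: 08:15-12:15, 12:30-13:00, 14:15-16:30.
Leo ∩ Rosa: 07:30-11:30, 12:30-17:45.
Leo ∩ Rosa ∩ Quinn: 07:30-10:15, 14:15-17:45.
Leo ∩ Rosa ∩ Quinn ∩ Lila: 07:30-10:15, 14:15-16:15, 17:00-17:45.
Leo ∩ Rosa ∩ Quinn ∩ Lila ∩ Freya: 07:30-10:15, 14:15-16:15, 17:00-17:45.
Leo ∩ Rosa ∩ Quinn ∩ Lila ∩ Freya ∩ Wendy: 08:15-10:15, 14:15-16:15.
Those are the intersection windows.

08:15-10:15, 14:15-16:15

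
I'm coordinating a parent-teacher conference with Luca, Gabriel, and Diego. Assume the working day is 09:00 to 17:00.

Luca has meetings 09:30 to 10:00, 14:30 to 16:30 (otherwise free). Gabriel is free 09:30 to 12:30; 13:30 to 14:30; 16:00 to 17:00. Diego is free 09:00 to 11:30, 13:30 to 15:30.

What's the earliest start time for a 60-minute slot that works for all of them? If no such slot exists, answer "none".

Luca free: 09:00-09:30, 10:00-14:30, 16:30-17:00 (invert busy blocks within the working day).
Gabriel free: 09:30-12:30, 13:30-14:30, 16:00-17:00.
Diego free: 09:00-11:30, 13:30-15:30.
Luca ∩ Gabriel: 10:00-12:30, 13:30-14:30, 16:30-17:00.
Luca ∩ Gabriel ∩ Diego: 10:00-11:30, 13:30-14:30.
The first common window of at least 60 minutes is 10:00-11:30, so the earliest start is 10:00.

10:00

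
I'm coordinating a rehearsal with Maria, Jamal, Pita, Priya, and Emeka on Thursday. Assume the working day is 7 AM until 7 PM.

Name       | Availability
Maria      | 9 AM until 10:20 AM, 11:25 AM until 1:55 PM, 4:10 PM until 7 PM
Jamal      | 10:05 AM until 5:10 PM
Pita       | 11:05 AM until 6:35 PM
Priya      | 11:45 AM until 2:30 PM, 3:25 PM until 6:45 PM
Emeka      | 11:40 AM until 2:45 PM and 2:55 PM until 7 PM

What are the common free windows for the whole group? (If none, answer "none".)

Maria ∩ Jamal: 10:05-10:20, 11:25-13:55, 16:10-17:10.
Maria ∩ Jamal ∩ Pita: 11:25-13:55, 16:10-17:10.
Maria ∩ Jamal ∩ Pita ∩ Priya: 11:45-13:55, 16:10-17:10.
Maria ∩ Jamal ∩ Pita ∩ Priya ∩ Emeka: 11:45-13:55, 16:10-17:10.
Those are the intersection windows.

11:45-13:55, 16:10-17:10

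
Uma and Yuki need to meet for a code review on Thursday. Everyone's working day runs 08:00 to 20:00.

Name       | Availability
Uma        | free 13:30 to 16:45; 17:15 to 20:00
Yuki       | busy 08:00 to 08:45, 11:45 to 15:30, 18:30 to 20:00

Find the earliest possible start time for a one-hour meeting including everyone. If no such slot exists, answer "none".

Uma free: 13:30-16:45, 17:15-20:00.
Yuki free: 08:45-11:45, 15:30-18:30 (invert busy blocks within the working day).
Uma ∩ Yuki: 15:30-16:45, 17:15-18:30.
The first common window of at least 60 minutes is 15:30-16:45, so the earliest start is 15:30.

15:30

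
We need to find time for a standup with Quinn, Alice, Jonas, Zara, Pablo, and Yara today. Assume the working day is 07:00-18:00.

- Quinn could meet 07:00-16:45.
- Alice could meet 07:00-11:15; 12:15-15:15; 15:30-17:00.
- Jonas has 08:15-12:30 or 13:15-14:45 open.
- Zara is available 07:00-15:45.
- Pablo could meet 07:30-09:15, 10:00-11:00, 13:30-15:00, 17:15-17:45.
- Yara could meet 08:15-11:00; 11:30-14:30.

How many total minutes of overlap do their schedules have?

Quinn ∩ Alice: 07:00-11:15, 12:15-15:15, 15:30-16:45.
Quinn ∩ Alice ∩ Jonas: 08:15-11:15, 12:15-12:30, 13:15-14:45.
Quinn ∩ Alice ∩ Jonas ∩ Zara: 08:15-11:15, 12:15-12:30, 13:15-14:45.
Quinn ∩ Alice ∩ Jonas ∩ Zara ∩ Pablo: 08:15-09:15, 10:00-11:00, 13:30-14:45.
Quinn ∩ Alice ∩ Jonas ∩ Zara ∩ Pablo ∩ Yara: 08:15-09:15, 10:00-11:00, 13:30-14:30.
Those are the intersection windows.
Summing the common windows: 60 + 60 + 60 = 180 minutes.

180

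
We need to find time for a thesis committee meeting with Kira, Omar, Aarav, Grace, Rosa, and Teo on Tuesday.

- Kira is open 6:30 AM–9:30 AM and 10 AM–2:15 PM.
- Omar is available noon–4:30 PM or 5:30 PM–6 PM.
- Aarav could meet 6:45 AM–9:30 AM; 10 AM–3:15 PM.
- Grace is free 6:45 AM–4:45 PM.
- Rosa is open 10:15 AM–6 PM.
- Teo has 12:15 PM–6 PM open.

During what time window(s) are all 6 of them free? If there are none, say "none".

12:15-14:15

Kira ∩ Omar: 12:00-14:15.
Kira ∩ Omar ∩ Aarav: 12:00-14:15.
Kira ∩ Omar ∩ Aarav ∩ Grace: 12:00-14:15.
Kira ∩ Omar ∩ Aarav ∩ Grace ∩ Rosa: 12:00-14:15.
Kira ∩ Omar ∩ Aarav ∩ Grace ∩ Rosa ∩ Teo: 12:15-14:15.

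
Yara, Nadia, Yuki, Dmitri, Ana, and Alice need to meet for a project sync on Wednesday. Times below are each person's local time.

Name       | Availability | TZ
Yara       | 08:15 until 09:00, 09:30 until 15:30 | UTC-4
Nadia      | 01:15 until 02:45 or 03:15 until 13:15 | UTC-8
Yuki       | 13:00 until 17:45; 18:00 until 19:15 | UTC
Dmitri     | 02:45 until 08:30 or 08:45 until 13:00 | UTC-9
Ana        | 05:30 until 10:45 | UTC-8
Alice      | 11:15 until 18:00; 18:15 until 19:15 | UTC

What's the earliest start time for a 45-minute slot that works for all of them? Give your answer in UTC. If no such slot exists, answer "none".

Yara in UTC: 12:15-13:00, 13:30-19:30 (add 4h to convert from UTC-4).
Nadia in UTC: 09:15-10:45, 11:15-21:15 (add 8h to convert from UTC-8).
Yuki in UTC: 13:00-17:45, 18:00-19:15.
Dmitri in UTC: 11:45-17:30, 17:45-22:00 (add 9h to convert from UTC-9).
Ana in UTC: 13:30-18:45 (add 8h to convert from UTC-8).
Alice in UTC: 11:15-18:00, 18:15-19:15.
Yara ∩ Nadia: 12:15-13:00, 13:30-19:30.
Yara ∩ Nadia ∩ Yuki: 13:30-17:45, 18:00-19:15.
Yara ∩ Nadia ∩ Yuki ∩ Dmitri: 13:30-17:30, 18:00-19:15.
Yara ∩ Nadia ∩ Yuki ∩ Dmitri ∩ Ana: 13:30-17:30, 18:00-18:45.
Yara ∩ Nadia ∩ Yuki ∩ Dmitri ∩ Ana ∩ Alice: 13:30-17:30, 18:15-18:45.
Those are the intersection windows.
The first common window of at least 45 minutes is 13:30-17:30, so the earliest start is 13:30.

13:30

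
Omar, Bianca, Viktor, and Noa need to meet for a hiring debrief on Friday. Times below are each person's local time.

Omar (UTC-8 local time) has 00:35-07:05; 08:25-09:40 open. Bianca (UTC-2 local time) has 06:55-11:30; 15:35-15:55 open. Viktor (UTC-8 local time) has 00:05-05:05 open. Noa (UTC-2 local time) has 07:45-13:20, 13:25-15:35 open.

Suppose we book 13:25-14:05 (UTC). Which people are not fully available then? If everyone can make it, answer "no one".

Bianca, Viktor

Omar in UTC: 08:35-15:05, 16:25-17:40 (add 8h to convert from UTC-8).
Bianca in UTC: 08:55-13:30, 17:35-17:55 (add 2h to convert from UTC-2).
Viktor in UTC: 08:05-13:05 (add 8h to convert from UTC-8).
Noa in UTC: 09:45-15:20, 15:25-17:35 (add 2h to convert from UTC-2).
Omar: free for 13:25-14:05. Bianca: not fully free for 13:25-14:05. Viktor: not fully free for 13:25-14:05. Noa: free for 13:25-14:05.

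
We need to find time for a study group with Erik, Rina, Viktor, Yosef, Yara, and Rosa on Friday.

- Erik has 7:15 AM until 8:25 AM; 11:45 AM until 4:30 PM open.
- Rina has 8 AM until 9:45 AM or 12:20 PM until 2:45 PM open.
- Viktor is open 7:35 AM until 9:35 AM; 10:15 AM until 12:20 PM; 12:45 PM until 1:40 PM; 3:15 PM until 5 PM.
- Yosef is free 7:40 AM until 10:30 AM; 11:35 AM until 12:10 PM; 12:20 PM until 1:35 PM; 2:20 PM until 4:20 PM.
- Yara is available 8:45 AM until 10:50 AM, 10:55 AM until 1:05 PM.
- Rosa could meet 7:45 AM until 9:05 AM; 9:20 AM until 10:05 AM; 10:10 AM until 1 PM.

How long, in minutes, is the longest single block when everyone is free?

15

Erik ∩ Rina: 08:00-08:25, 12:20-14:45.
Erik ∩ Rina ∩ Viktor: 08:00-08:25, 12:45-13:40.
Erik ∩ Rina ∩ Viktor ∩ Yosef: 08:00-08:25, 12:45-13:35.
Erik ∩ Rina ∩ Viktor ∩ Yosef ∩ Yara: 12:45-13:05.
Erik ∩ Rina ∩ Viktor ∩ Yosef ∩ Yara ∩ Rosa: 12:45-13:00.
The longest is 12:45-13:00 at 15 minutes.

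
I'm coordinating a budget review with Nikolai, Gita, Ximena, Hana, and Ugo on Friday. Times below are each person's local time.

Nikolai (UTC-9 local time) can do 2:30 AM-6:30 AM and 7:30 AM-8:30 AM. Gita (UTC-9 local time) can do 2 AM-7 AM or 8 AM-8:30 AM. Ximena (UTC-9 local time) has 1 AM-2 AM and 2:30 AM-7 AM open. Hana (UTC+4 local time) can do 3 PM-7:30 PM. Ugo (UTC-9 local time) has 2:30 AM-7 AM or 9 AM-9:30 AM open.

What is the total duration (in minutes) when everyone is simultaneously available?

Nikolai in UTC: 11:30-15:30, 16:30-17:30 (add 9h to convert from UTC-9).
Gita in UTC: 11:00-16:00, 17:00-17:30 (add 9h to convert from UTC-9).
Ximena in UTC: 10:00-11:00, 11:30-16:00 (add 9h to convert from UTC-9).
Hana in UTC: 11:00-15:30 (subtract 4h to convert from UTC+4).
Ugo in UTC: 11:30-16:00, 18:00-18:30 (add 9h to convert from UTC-9).
Nikolai ∩ Gita: 11:30-15:30, 17:00-17:30.
Nikolai ∩ Gita ∩ Ximena: 11:30-15:30.
Nikolai ∩ Gita ∩ Ximena ∩ Hana: 11:30-15:30.
Nikolai ∩ Gita ∩ Ximena ∩ Hana ∩ Ugo: 11:30-15:30.
That's a single block of 240 minutes.

240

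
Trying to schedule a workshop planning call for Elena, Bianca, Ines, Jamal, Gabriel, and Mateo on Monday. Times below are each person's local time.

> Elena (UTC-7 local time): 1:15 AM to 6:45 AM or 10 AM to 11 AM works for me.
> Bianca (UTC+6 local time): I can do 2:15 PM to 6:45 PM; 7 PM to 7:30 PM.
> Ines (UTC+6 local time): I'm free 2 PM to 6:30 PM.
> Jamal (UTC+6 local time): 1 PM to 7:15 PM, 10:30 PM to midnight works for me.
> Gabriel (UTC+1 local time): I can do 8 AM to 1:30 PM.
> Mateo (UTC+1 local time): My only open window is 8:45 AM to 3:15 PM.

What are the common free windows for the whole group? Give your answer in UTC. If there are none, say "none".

08:15-12:30

Elena in UTC: 08:15-13:45, 17:00-18:00 (add 7h to convert from UTC-7).
Bianca in UTC: 08:15-12:45, 13:00-13:30 (subtract 6h to convert from UTC+6).
Ines in UTC: 08:00-12:30 (subtract 6h to convert from UTC+6).
Jamal in UTC: 07:00-13:15, 16:30-18:00 (subtract 6h to convert from UTC+6).
Gabriel in UTC: 07:00-12:30 (subtract 1h to convert from UTC+1).
Mateo in UTC: 07:45-14:15 (subtract 1h to convert from UTC+1).
Elena ∩ Bianca: 08:15-12:45, 13:00-13:30.
Elena ∩ Bianca ∩ Ines: 08:15-12:30.
Elena ∩ Bianca ∩ Ines ∩ Jamal: 08:15-12:30.
Elena ∩ Bianca ∩ Ines ∩ Jamal ∩ Gabriel: 08:15-12:30.
Elena ∩ Bianca ∩ Ines ∩ Jamal ∩ Gabriel ∩ Mateo: 08:15-12:30.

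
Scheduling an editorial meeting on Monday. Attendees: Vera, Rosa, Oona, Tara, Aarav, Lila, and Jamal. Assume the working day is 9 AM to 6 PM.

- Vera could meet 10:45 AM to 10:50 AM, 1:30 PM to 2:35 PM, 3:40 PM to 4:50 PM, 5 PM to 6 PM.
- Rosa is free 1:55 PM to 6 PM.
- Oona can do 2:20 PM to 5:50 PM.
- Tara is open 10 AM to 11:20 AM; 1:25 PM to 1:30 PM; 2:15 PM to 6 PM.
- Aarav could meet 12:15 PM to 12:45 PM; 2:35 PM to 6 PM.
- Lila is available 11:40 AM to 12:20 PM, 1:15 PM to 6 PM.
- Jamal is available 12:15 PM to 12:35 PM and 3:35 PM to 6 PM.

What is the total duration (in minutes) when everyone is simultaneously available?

120

Vera ∩ Rosa: 13:55-14:35, 15:40-16:50, 17:00-18:00.
Vera ∩ Rosa ∩ Oona: 14:20-14:35, 15:40-16:50, 17:00-17:50.
Vera ∩ Rosa ∩ Oona ∩ Tara: 14:20-14:35, 15:40-16:50, 17:00-17:50.
Vera ∩ Rosa ∩ Oona ∩ Tara ∩ Aarav: 15:40-16:50, 17:00-17:50.
Vera ∩ Rosa ∩ Oona ∩ Tara ∩ Aarav ∩ Lila: 15:40-16:50, 17:00-17:50.
Vera ∩ Rosa ∩ Oona ∩ Tara ∩ Aarav ∩ Lila ∩ Jamal: 15:40-16:50, 17:00-17:50.
Summing the common windows: 70 + 50 = 120 minutes.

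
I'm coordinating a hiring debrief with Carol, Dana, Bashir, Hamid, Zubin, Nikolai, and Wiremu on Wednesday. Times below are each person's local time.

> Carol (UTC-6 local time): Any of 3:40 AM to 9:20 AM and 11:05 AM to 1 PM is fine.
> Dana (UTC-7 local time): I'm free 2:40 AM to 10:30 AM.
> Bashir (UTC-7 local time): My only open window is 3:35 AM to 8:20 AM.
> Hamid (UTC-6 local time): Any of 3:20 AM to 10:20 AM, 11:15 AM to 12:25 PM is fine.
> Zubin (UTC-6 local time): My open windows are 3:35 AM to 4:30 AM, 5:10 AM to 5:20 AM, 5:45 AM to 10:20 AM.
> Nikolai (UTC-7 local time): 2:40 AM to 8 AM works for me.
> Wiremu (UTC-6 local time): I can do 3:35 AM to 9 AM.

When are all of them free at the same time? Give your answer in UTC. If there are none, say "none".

11:10-11:20, 11:45-15:00

Carol in UTC: 09:40-15:20, 17:05-19:00 (add 6h to convert from UTC-6).
Dana in UTC: 09:40-17:30 (add 7h to convert from UTC-7).
Bashir in UTC: 10:35-15:20 (add 7h to convert from UTC-7).
Hamid in UTC: 09:20-16:20, 17:15-18:25 (add 6h to convert from UTC-6).
Zubin in UTC: 09:35-10:30, 11:10-11:20, 11:45-16:20 (add 6h to convert from UTC-6).
Nikolai in UTC: 09:40-15:00 (add 7h to convert from UTC-7).
Wiremu in UTC: 09:35-15:00 (add 6h to convert from UTC-6).
Carol ∩ Dana: 09:40-15:20, 17:05-17:30.
Carol ∩ Dana ∩ Bashir: 10:35-15:20.
Carol ∩ Dana ∩ Bashir ∩ Hamid: 10:35-15:20.
Carol ∩ Dana ∩ Bashir ∩ Hamid ∩ Zubin: 11:10-11:20, 11:45-15:20.
Carol ∩ Dana ∩ Bashir ∩ Hamid ∩ Zubin ∩ Nikolai: 11:10-11:20, 11:45-15:00.
Carol ∩ Dana ∩ Bashir ∩ Hamid ∩ Zubin ∩ Nikolai ∩ Wiremu: 11:10-11:20, 11:45-15:00.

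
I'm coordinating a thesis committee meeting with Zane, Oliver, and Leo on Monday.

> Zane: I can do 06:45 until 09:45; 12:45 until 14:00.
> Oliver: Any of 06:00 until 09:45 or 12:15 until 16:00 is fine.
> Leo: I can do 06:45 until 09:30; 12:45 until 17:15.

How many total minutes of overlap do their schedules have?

240

Zane ∩ Oliver: 06:45-09:45, 12:45-14:00.
Zane ∩ Oliver ∩ Leo: 06:45-09:30, 12:45-14:00.
Summing the common windows: 165 + 75 = 240 minutes.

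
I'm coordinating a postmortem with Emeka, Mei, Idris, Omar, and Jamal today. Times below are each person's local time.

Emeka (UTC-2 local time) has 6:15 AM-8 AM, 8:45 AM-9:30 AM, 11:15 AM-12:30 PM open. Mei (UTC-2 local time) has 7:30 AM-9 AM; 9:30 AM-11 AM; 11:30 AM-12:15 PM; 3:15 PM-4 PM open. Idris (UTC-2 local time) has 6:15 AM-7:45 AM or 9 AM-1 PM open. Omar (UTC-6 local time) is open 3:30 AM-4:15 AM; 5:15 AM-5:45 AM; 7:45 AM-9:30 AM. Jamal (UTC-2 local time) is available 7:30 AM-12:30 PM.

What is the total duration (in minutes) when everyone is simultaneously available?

Emeka in UTC: 08:15-10:00, 10:45-11:30, 13:15-14:30 (add 2h to convert from UTC-2).
Mei in UTC: 09:30-11:00, 11:30-13:00, 13:30-14:15, 17:15-18:00 (add 2h to convert from UTC-2).
Idris in UTC: 08:15-09:45, 11:00-15:00 (add 2h to convert from UTC-2).
Omar in UTC: 09:30-10:15, 11:15-11:45, 13:45-15:30 (add 6h to convert from UTC-6).
Jamal in UTC: 09:30-14:30 (add 2h to convert from UTC-2).
Emeka ∩ Mei: 09:30-10:00, 10:45-11:00, 13:30-14:15.
Emeka ∩ Mei ∩ Idris: 09:30-09:45, 13:30-14:15.
Emeka ∩ Mei ∩ Idris ∩ Omar: 09:30-09:45, 13:45-14:15.
Emeka ∩ Mei ∩ Idris ∩ Omar ∩ Jamal: 09:30-09:45, 13:45-14:15.
Summing the common windows: 15 + 30 = 45 minutes.

45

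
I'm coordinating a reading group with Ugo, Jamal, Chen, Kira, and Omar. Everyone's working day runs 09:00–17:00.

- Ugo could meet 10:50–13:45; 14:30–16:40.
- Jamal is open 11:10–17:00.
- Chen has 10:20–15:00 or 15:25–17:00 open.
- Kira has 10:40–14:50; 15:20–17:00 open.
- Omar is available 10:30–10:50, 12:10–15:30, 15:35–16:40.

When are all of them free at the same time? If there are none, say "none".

Ugo ∩ Jamal: 11:10-13:45, 14:30-16:40.
Ugo ∩ Jamal ∩ Chen: 11:10-13:45, 14:30-15:00, 15:25-16:40.
Ugo ∩ Jamal ∩ Chen ∩ Kira: 11:10-13:45, 14:30-14:50, 15:25-16:40.
Ugo ∩ Jamal ∩ Chen ∩ Kira ∩ Omar: 12:10-13:45, 14:30-14:50, 15:25-15:30, 15:35-16:40.

12:10-13:45, 14:30-14:50, 15:25-15:30, 15:35-16:40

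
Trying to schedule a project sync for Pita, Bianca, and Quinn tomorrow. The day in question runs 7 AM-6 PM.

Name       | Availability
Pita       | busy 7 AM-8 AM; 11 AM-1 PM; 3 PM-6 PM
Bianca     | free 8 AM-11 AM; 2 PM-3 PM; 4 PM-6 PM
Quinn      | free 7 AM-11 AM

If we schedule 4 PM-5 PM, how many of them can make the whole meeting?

Pita free: 08:00-11:00, 13:00-15:00 (invert busy blocks within the working day).
Bianca free: 08:00-11:00, 14:00-15:00, 16:00-18:00.
Quinn free: 07:00-11:00.
Bianca can make the full 16:00-17:00 slot — that's 1.

1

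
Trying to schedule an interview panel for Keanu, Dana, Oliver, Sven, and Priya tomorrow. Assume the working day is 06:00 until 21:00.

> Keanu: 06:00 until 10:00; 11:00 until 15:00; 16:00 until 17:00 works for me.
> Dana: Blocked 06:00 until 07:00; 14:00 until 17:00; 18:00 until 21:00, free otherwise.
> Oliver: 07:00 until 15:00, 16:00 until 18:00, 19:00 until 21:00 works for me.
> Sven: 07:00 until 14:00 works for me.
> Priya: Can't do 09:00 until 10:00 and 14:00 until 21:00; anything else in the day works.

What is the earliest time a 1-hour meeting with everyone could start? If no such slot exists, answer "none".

07:00

Keanu free: 06:00-10:00, 11:00-15:00, 16:00-17:00.
Dana free: 07:00-14:00, 17:00-18:00 (invert busy blocks within the working day).
Oliver free: 07:00-15:00, 16:00-18:00, 19:00-21:00.
Sven free: 07:00-14:00.
Priya free: 06:00-09:00, 10:00-14:00 (invert busy blocks within the working day).
Keanu ∩ Dana: 07:00-10:00, 11:00-14:00.
Keanu ∩ Dana ∩ Oliver: 07:00-10:00, 11:00-14:00.
Keanu ∩ Dana ∩ Oliver ∩ Sven: 07:00-10:00, 11:00-14:00.
Keanu ∩ Dana ∩ Oliver ∩ Sven ∩ Priya: 07:00-09:00, 11:00-14:00.
Those are the intersection windows.
The first common window of at least 60 minutes is 07:00-09:00, so the earliest start is 07:00.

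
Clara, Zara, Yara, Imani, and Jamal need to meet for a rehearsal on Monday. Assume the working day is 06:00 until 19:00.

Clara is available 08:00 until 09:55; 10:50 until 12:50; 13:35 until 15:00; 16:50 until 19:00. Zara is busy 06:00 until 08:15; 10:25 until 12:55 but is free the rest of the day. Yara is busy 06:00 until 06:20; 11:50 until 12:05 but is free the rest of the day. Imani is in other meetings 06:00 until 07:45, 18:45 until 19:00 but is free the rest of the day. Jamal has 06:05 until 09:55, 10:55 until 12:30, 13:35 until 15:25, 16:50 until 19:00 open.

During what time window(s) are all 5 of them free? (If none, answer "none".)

08:15-09:55, 13:35-15:00, 16:50-18:45

Clara free: 08:00-09:55, 10:50-12:50, 13:35-15:00, 16:50-19:00.
Zara free: 08:15-10:25, 12:55-19:00 (invert busy blocks within the working day).
Yara free: 06:20-11:50, 12:05-19:00 (invert busy blocks within the working day).
Imani free: 07:45-18:45 (invert busy blocks within the working day).
Jamal free: 06:05-09:55, 10:55-12:30, 13:35-15:25, 16:50-19:00.
Clara ∩ Zara: 08:15-09:55, 13:35-15:00, 16:50-19:00.
Clara ∩ Zara ∩ Yara: 08:15-09:55, 13:35-15:00, 16:50-19:00.
Clara ∩ Zara ∩ Yara ∩ Imani: 08:15-09:55, 13:35-15:00, 16:50-18:45.
Clara ∩ Zara ∩ Yara ∩ Imani ∩ Jamal: 08:15-09:55, 13:35-15:00, 16:50-18:45.
So the common availability across everyone is 08:15-09:55, 13:35-15:00, 16:50-18:45.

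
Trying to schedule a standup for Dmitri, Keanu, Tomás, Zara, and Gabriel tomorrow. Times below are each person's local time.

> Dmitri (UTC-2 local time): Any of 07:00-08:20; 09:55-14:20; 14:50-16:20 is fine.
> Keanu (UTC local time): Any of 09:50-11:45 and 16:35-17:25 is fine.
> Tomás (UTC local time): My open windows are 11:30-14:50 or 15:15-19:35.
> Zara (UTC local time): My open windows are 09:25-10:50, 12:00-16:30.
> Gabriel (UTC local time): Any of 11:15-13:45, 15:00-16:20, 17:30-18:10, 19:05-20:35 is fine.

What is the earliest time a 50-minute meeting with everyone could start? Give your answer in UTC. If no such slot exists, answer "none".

Dmitri in UTC: 09:00-10:20, 11:55-16:20, 16:50-18:20 (add 2h to convert from UTC-2).
Keanu in UTC: 09:50-11:45, 16:35-17:25.
Tomás in UTC: 11:30-14:50, 15:15-19:35.
Zara in UTC: 09:25-10:50, 12:00-16:30.
Gabriel in UTC: 11:15-13:45, 15:00-16:20, 17:30-18:10, 19:05-20:35.
Dmitri ∩ Keanu: 09:50-10:20, 16:50-17:25.
Dmitri ∩ Keanu ∩ Tomás: 16:50-17:25.
Dmitri ∩ Keanu ∩ Tomás ∩ Zara: ∅.
Dmitri ∩ Keanu ∩ Tomás ∩ Zara ∩ Gabriel: ∅.
There is no time when everyone is free.
No common window is at least 50 minutes long.

none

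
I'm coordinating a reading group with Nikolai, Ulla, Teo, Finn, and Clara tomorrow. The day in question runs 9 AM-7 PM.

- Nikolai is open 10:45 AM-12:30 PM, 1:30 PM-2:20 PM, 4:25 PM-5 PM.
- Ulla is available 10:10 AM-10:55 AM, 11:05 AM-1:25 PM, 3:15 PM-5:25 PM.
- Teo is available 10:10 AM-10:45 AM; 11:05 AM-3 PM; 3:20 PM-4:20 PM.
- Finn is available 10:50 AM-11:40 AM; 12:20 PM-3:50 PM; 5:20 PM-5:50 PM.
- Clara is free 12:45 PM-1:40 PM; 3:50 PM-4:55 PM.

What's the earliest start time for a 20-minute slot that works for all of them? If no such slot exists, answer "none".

none

Nikolai ∩ Ulla: 10:45-10:55, 11:05-12:30, 16:25-17:00.
Nikolai ∩ Ulla ∩ Teo: 11:05-12:30.
Nikolai ∩ Ulla ∩ Teo ∩ Finn: 11:05-11:40, 12:20-12:30.
Nikolai ∩ Ulla ∩ Teo ∩ Finn ∩ Clara: ∅.
There is no time when everyone is free.
No common window is at least 20 minutes long.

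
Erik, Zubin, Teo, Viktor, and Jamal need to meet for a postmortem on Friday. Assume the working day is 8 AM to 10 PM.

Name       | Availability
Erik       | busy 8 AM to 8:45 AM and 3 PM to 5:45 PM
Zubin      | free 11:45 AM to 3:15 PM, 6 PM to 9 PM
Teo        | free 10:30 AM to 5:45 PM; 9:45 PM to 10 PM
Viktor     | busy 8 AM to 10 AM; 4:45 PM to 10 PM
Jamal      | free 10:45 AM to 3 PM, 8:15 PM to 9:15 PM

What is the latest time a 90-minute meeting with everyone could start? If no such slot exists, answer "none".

Erik free: 08:45-15:00, 17:45-22:00 (invert busy blocks within the working day).
Zubin free: 11:45-15:15, 18:00-21:00.
Teo free: 10:30-17:45, 21:45-22:00.
Viktor free: 10:00-16:45 (invert busy blocks within the working day).
Jamal free: 10:45-15:00, 20:15-21:15.
Erik ∩ Zubin: 11:45-15:00, 18:00-21:00.
Erik ∩ Zubin ∩ Teo: 11:45-15:00.
Erik ∩ Zubin ∩ Teo ∩ Viktor: 11:45-15:00.
Erik ∩ Zubin ∩ Teo ∩ Viktor ∩ Jamal: 11:45-15:00.
So the common availability across everyone is 11:45-15:00.
The last common window of at least 90 minutes is 11:45-15:00; a 90-minute meeting can start as late as 13:30 and still end by 15:00.

13:30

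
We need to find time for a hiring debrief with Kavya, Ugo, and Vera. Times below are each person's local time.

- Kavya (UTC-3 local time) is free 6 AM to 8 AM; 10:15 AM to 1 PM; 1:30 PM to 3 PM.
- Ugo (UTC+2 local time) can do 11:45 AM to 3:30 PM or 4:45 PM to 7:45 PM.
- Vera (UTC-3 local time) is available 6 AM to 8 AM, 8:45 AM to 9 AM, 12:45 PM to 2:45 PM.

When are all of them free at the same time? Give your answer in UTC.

Kavya in UTC: 09:00-11:00, 13:15-16:00, 16:30-18:00 (add 3h to convert from UTC-3).
Ugo in UTC: 09:45-13:30, 14:45-17:45 (subtract 2h to convert from UTC+2).
Vera in UTC: 09:00-11:00, 11:45-12:00, 15:45-17:45 (add 3h to convert from UTC-3).
Kavya ∩ Ugo: 09:45-11:00, 13:15-13:30, 14:45-16:00, 16:30-17:45.
Kavya ∩ Ugo ∩ Vera: 09:45-11:00, 15:45-16:00, 16:30-17:45.
So the common availability across everyone is 09:45-11:00, 15:45-16:00, 16:30-17:45.

09:45-11:00, 15:45-16:00, 16:30-17:45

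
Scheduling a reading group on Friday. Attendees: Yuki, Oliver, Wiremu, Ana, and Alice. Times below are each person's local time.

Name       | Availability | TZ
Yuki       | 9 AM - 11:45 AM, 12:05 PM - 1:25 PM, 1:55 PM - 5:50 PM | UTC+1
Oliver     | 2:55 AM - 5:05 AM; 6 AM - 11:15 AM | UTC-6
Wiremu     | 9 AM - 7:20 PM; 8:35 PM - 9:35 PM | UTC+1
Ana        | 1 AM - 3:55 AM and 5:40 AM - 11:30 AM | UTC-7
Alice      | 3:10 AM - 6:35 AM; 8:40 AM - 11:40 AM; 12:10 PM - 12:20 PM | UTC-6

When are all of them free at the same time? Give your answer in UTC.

09:10-10:45, 14:40-16:50

Yuki in UTC: 08:00-10:45, 11:05-12:25, 12:55-16:50 (subtract 1h to convert from UTC+1).
Oliver in UTC: 08:55-11:05, 12:00-17:15 (add 6h to convert from UTC-6).
Wiremu in UTC: 08:00-18:20, 19:35-20:35 (subtract 1h to convert from UTC+1).
Ana in UTC: 08:00-10:55, 12:40-18:30 (add 7h to convert from UTC-7).
Alice in UTC: 09:10-12:35, 14:40-17:40, 18:10-18:20 (add 6h to convert from UTC-6).
Yuki ∩ Oliver: 08:55-10:45, 12:00-12:25, 12:55-16:50.
Yuki ∩ Oliver ∩ Wiremu: 08:55-10:45, 12:00-12:25, 12:55-16:50.
Yuki ∩ Oliver ∩ Wiremu ∩ Ana: 08:55-10:45, 12:55-16:50.
Yuki ∩ Oliver ∩ Wiremu ∩ Ana ∩ Alice: 09:10-10:45, 14:40-16:50.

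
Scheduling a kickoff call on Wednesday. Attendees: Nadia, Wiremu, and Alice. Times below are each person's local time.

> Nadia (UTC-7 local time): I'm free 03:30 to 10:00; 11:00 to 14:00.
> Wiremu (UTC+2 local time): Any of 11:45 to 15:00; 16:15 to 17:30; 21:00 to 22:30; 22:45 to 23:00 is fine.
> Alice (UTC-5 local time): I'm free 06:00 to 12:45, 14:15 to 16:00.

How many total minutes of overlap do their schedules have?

285

Nadia in UTC: 10:30-17:00, 18:00-21:00 (add 7h to convert from UTC-7).
Wiremu in UTC: 09:45-13:00, 14:15-15:30, 19:00-20:30, 20:45-21:00 (subtract 2h to convert from UTC+2).
Alice in UTC: 11:00-17:45, 19:15-21:00 (add 5h to convert from UTC-5).
Nadia ∩ Wiremu: 10:30-13:00, 14:15-15:30, 19:00-20:30, 20:45-21:00.
Nadia ∩ Wiremu ∩ Alice: 11:00-13:00, 14:15-15:30, 19:15-20:30, 20:45-21:00.
Summing the common windows: 120 + 75 + 75 + 15 = 285 minutes.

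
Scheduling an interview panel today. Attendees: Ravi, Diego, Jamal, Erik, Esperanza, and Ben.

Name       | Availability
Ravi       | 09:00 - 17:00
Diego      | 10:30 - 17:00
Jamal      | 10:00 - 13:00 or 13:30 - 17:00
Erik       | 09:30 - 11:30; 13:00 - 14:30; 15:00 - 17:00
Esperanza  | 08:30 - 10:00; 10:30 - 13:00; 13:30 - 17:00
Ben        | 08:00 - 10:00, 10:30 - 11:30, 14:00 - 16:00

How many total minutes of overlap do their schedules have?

Ravi ∩ Diego: 10:30-17:00.
Ravi ∩ Diego ∩ Jamal: 10:30-13:00, 13:30-17:00.
Ravi ∩ Diego ∩ Jamal ∩ Erik: 10:30-11:30, 13:30-14:30, 15:00-17:00.
Ravi ∩ Diego ∩ Jamal ∩ Erik ∩ Esperanza: 10:30-11:30, 13:30-14:30, 15:00-17:00.
Ravi ∩ Diego ∩ Jamal ∩ Erik ∩ Esperanza ∩ Ben: 10:30-11:30, 14:00-14:30, 15:00-16:00.
Summing the common windows: 60 + 30 + 60 = 150 minutes.

150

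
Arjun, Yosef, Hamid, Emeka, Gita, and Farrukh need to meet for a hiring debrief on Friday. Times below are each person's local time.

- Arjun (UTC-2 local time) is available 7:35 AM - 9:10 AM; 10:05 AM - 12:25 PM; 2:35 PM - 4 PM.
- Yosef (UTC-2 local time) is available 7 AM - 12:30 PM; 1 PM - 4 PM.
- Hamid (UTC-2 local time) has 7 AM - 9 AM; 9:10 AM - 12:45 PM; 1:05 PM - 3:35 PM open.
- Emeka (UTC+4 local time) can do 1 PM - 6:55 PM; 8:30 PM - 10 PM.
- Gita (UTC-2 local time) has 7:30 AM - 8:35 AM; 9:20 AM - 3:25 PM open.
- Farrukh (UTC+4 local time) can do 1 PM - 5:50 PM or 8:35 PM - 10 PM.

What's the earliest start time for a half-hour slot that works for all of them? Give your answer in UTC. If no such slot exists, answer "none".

Arjun in UTC: 09:35-11:10, 12:05-14:25, 16:35-18:00 (add 2h to convert from UTC-2).
Yosef in UTC: 09:00-14:30, 15:00-18:00 (add 2h to convert from UTC-2).
Hamid in UTC: 09:00-11:00, 11:10-14:45, 15:05-17:35 (add 2h to convert from UTC-2).
Emeka in UTC: 09:00-14:55, 16:30-18:00 (subtract 4h to convert from UTC+4).
Gita in UTC: 09:30-10:35, 11:20-17:25 (add 2h to convert from UTC-2).
Farrukh in UTC: 09:00-13:50, 16:35-18:00 (subtract 4h to convert from UTC+4).
Arjun ∩ Yosef: 09:35-11:10, 12:05-14:25, 16:35-18:00.
Arjun ∩ Yosef ∩ Hamid: 09:35-11:00, 12:05-14:25, 16:35-17:35.
Arjun ∩ Yosef ∩ Hamid ∩ Emeka: 09:35-11:00, 12:05-14:25, 16:35-17:35.
Arjun ∩ Yosef ∩ Hamid ∩ Emeka ∩ Gita: 09:35-10:35, 12:05-14:25, 16:35-17:25.
Arjun ∩ Yosef ∩ Hamid ∩ Emeka ∩ Gita ∩ Farrukh: 09:35-10:35, 12:05-13:50, 16:35-17:25.
So the common availability across everyone is 09:35-10:35, 12:05-13:50, 16:35-17:25.
The first common window of at least 30 minutes is 09:35-10:35, so the earliest start is 09:35.

09:35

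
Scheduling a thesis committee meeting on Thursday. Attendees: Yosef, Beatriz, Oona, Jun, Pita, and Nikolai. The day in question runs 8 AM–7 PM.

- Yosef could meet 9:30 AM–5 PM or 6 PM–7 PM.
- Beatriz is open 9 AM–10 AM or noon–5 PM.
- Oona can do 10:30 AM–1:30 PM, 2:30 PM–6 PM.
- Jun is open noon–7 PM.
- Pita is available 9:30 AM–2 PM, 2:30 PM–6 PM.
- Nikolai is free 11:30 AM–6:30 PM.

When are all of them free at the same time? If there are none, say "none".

12:00-13:30, 14:30-17:00

Yosef ∩ Beatriz: 09:30-10:00, 12:00-17:00.
Yosef ∩ Beatriz ∩ Oona: 12:00-13:30, 14:30-17:00.
Yosef ∩ Beatriz ∩ Oona ∩ Jun: 12:00-13:30, 14:30-17:00.
Yosef ∩ Beatriz ∩ Oona ∩ Jun ∩ Pita: 12:00-13:30, 14:30-17:00.
Yosef ∩ Beatriz ∩ Oona ∩ Jun ∩ Pita ∩ Nikolai: 12:00-13:30, 14:30-17:00.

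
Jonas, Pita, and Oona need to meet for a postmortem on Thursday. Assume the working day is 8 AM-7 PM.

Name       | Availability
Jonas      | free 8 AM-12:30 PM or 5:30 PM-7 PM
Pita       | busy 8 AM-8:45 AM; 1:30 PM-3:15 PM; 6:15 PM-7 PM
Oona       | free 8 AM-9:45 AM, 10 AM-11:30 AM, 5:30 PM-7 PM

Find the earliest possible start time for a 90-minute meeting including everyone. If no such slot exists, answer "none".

10:00

Jonas free: 08:00-12:30, 17:30-19:00.
Pita free: 08:45-13:30, 15:15-18:15 (invert busy blocks within the working day).
Oona free: 08:00-09:45, 10:00-11:30, 17:30-19:00.
Jonas ∩ Pita: 08:45-12:30, 17:30-18:15.
Jonas ∩ Pita ∩ Oona: 08:45-09:45, 10:00-11:30, 17:30-18:15.
So the common availability across everyone is 08:45-09:45, 10:00-11:30, 17:30-18:15.
The first common window of at least 90 minutes is 10:00-11:30, so the earliest start is 10:00.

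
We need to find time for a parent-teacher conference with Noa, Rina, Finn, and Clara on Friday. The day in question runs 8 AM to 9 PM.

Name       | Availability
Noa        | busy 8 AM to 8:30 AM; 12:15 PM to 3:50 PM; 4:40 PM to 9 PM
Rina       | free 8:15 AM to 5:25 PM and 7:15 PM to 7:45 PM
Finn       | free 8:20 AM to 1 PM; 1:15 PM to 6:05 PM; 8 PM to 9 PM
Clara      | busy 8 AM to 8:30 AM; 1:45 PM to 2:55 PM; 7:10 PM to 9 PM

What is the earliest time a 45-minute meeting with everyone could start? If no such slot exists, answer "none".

08:30

Noa free: 08:30-12:15, 15:50-16:40 (invert busy blocks within the working day).
Rina free: 08:15-17:25, 19:15-19:45.
Finn free: 08:20-13:00, 13:15-18:05, 20:00-21:00.
Clara free: 08:30-13:45, 14:55-19:10 (invert busy blocks within the working day).
Noa ∩ Rina: 08:30-12:15, 15:50-16:40.
Noa ∩ Rina ∩ Finn: 08:30-12:15, 15:50-16:40.
Noa ∩ Rina ∩ Finn ∩ Clara: 08:30-12:15, 15:50-16:40.
So the common availability across everyone is 08:30-12:15, 15:50-16:40.
The first common window of at least 45 minutes is 08:30-12:15, so the earliest start is 08:30.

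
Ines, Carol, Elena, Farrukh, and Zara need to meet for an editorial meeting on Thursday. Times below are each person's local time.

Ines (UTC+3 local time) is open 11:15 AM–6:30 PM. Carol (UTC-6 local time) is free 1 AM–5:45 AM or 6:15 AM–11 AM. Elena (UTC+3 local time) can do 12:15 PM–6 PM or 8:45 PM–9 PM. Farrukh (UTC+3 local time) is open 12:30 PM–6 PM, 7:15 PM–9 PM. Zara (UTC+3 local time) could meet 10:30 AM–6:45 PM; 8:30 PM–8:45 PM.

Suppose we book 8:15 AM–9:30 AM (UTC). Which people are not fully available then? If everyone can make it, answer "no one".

Ines in UTC: 08:15-15:30 (subtract 3h to convert from UTC+3).
Carol in UTC: 07:00-11:45, 12:15-17:00 (add 6h to convert from UTC-6).
Elena in UTC: 09:15-15:00, 17:45-18:00 (subtract 3h to convert from UTC+3).
Farrukh in UTC: 09:30-15:00, 16:15-18:00 (subtract 3h to convert from UTC+3).
Zara in UTC: 07:30-15:45, 17:30-17:45 (subtract 3h to convert from UTC+3).
Ines: free for 08:15-09:30. Carol: free for 08:15-09:30. Elena: not fully free for 08:15-09:30. Farrukh: not fully free for 08:15-09:30. Zara: free for 08:15-09:30.

Elena, Farrukh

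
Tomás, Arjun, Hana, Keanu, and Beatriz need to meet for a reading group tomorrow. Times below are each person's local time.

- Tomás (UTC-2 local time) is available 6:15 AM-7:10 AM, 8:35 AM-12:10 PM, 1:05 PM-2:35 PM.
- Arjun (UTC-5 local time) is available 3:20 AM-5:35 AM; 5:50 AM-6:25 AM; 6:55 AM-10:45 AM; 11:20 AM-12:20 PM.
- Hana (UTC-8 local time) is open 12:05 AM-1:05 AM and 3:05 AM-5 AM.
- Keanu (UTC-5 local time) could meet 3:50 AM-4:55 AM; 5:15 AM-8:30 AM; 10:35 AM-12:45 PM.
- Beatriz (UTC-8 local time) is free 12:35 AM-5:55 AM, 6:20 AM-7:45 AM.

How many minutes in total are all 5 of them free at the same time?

Tomás in UTC: 08:15-09:10, 10:35-14:10, 15:05-16:35 (add 2h to convert from UTC-2).
Arjun in UTC: 08:20-10:35, 10:50-11:25, 11:55-15:45, 16:20-17:20 (add 5h to convert from UTC-5).
Hana in UTC: 08:05-09:05, 11:05-13:00 (add 8h to convert from UTC-8).
Keanu in UTC: 08:50-09:55, 10:15-13:30, 15:35-17:45 (add 5h to convert from UTC-5).
Beatriz in UTC: 08:35-13:55, 14:20-15:45 (add 8h to convert from UTC-8).
Tomás ∩ Arjun: 08:20-09:10, 10:50-11:25, 11:55-14:10, 15:05-15:45, 16:20-16:35.
Tomás ∩ Arjun ∩ Hana: 08:20-09:05, 11:05-11:25, 11:55-13:00.
Tomás ∩ Arjun ∩ Hana ∩ Keanu: 08:50-09:05, 11:05-11:25, 11:55-13:00.
Tomás ∩ Arjun ∩ Hana ∩ Keanu ∩ Beatriz: 08:50-09:05, 11:05-11:25, 11:55-13:00.
Summing the common windows: 15 + 20 + 65 = 100 minutes.

100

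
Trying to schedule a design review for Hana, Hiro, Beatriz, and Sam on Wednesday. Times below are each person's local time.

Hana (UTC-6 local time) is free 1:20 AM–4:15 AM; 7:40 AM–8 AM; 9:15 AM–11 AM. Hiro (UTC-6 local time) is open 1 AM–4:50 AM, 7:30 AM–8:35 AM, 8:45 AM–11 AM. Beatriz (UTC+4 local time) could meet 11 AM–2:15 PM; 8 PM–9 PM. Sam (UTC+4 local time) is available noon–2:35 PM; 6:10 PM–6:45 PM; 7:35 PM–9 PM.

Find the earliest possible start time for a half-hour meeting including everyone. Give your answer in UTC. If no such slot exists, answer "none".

08:00

Hana in UTC: 07:20-10:15, 13:40-14:00, 15:15-17:00 (add 6h to convert from UTC-6).
Hiro in UTC: 07:00-10:50, 13:30-14:35, 14:45-17:00 (add 6h to convert from UTC-6).
Beatriz in UTC: 07:00-10:15, 16:00-17:00 (subtract 4h to convert from UTC+4).
Sam in UTC: 08:00-10:35, 14:10-14:45, 15:35-17:00 (subtract 4h to convert from UTC+4).
Hana ∩ Hiro: 07:20-10:15, 13:40-14:00, 15:15-17:00.
Hana ∩ Hiro ∩ Beatriz: 07:20-10:15, 16:00-17:00.
Hana ∩ Hiro ∩ Beatriz ∩ Sam: 08:00-10:15, 16:00-17:00.
Those are the intersection windows.
The first common window of at least 30 minutes is 08:00-10:15, so the earliest start is 08:00.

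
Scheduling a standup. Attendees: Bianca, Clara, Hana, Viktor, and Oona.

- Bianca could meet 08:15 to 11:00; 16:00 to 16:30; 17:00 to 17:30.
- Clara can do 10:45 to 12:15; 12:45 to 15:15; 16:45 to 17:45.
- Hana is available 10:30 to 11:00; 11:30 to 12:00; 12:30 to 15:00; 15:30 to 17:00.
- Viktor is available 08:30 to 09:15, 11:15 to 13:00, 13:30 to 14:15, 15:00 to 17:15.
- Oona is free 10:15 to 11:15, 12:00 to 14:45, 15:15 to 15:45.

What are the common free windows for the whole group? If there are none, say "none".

Bianca ∩ Clara: 10:45-11:00, 17:00-17:30.
Bianca ∩ Clara ∩ Hana: 10:45-11:00.
Bianca ∩ Clara ∩ Hana ∩ Viktor: ∅.
Bianca ∩ Clara ∩ Hana ∩ Viktor ∩ Oona: ∅.
There is no time when everyone is free.

none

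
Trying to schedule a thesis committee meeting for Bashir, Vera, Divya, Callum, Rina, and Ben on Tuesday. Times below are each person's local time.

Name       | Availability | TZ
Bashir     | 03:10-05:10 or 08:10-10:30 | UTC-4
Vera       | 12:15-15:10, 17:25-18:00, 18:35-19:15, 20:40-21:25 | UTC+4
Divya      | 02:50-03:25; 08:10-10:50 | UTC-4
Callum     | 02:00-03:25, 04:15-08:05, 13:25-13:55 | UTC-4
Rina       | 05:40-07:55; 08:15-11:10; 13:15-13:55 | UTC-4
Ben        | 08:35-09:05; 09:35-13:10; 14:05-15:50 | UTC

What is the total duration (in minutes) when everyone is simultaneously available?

Bashir in UTC: 07:10-09:10, 12:10-14:30 (add 4h to convert from UTC-4).
Vera in UTC: 08:15-11:10, 13:25-14:00, 14:35-15:15, 16:40-17:25 (subtract 4h to convert from UTC+4).
Divya in UTC: 06:50-07:25, 12:10-14:50 (add 4h to convert from UTC-4).
Callum in UTC: 06:00-07:25, 08:15-12:05, 17:25-17:55 (add 4h to convert from UTC-4).
Rina in UTC: 09:40-11:55, 12:15-15:10, 17:15-17:55 (add 4h to convert from UTC-4).
Ben in UTC: 08:35-09:05, 09:35-13:10, 14:05-15:50.
Bashir ∩ Vera: 08:15-09:10, 13:25-14:00.
Bashir ∩ Vera ∩ Divya: 13:25-14:00.
Bashir ∩ Vera ∩ Divya ∩ Callum: ∅.
Bashir ∩ Vera ∩ Divya ∩ Callum ∩ Rina: ∅.
Bashir ∩ Vera ∩ Divya ∩ Callum ∩ Rina ∩ Ben: ∅.
There is no time when everyone is free.
There is no common window, so the total is 0 minutes.

0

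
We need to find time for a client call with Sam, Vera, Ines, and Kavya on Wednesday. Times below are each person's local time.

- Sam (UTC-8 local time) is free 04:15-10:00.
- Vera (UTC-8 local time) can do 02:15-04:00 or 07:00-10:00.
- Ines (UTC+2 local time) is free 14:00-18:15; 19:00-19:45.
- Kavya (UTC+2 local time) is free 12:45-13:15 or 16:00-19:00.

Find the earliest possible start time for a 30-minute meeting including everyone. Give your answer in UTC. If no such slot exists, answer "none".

15:00

Sam in UTC: 12:15-18:00 (add 8h to convert from UTC-8).
Vera in UTC: 10:15-12:00, 15:00-18:00 (add 8h to convert from UTC-8).
Ines in UTC: 12:00-16:15, 17:00-17:45 (subtract 2h to convert from UTC+2).
Kavya in UTC: 10:45-11:15, 14:00-17:00 (subtract 2h to convert from UTC+2).
Sam ∩ Vera: 15:00-18:00.
Sam ∩ Vera ∩ Ines: 15:00-16:15, 17:00-17:45.
Sam ∩ Vera ∩ Ines ∩ Kavya: 15:00-16:15.
The first common window of at least 30 minutes is 15:00-16:15, so the earliest start is 15:00.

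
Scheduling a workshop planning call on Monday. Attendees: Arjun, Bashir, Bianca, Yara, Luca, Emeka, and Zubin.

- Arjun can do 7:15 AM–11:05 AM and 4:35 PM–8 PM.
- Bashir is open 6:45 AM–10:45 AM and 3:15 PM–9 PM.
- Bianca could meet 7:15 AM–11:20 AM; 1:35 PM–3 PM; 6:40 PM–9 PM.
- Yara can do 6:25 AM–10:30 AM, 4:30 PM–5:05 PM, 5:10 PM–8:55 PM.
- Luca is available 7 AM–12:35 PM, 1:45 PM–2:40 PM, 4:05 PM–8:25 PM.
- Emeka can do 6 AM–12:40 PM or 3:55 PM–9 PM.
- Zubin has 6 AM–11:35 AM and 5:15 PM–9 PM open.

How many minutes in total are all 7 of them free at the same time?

Arjun ∩ Bashir: 07:15-10:45, 16:35-20:00.
Arjun ∩ Bashir ∩ Bianca: 07:15-10:45, 18:40-20:00.
Arjun ∩ Bashir ∩ Bianca ∩ Yara: 07:15-10:30, 18:40-20:00.
Arjun ∩ Bashir ∩ Bianca ∩ Yara ∩ Luca: 07:15-10:30, 18:40-20:00.
Arjun ∩ Bashir ∩ Bianca ∩ Yara ∩ Luca ∩ Emeka: 07:15-10:30, 18:40-20:00.
Arjun ∩ Bashir ∩ Bianca ∩ Yara ∩ Luca ∩ Emeka ∩ Zubin: 07:15-10:30, 18:40-20:00.
Summing the common windows: 195 + 80 = 275 minutes.

275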